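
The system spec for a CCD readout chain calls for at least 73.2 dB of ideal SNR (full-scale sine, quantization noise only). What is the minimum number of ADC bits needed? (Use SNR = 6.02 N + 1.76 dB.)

12 bits

6.02 N + 1.76 ≥ 73.2 gives N ≥ 11.867, so the minimum integer is 12.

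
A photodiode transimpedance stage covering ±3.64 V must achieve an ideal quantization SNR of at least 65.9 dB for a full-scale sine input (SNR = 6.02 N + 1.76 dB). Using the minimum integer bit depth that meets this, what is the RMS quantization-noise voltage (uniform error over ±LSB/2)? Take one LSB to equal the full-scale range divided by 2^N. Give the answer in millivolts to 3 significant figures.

Full-scale range = 3.64 V − (-3.64 V) = 7.28 V.
Solving 6.02 N ≥ 65.9 − 1.76: N ≥ 10.654. Round up → N = 11.
Step size = 7.28/2048 V = 3.5547 mV.
V_rms = LSB/√12 = 1.03 mV.

1.03 mV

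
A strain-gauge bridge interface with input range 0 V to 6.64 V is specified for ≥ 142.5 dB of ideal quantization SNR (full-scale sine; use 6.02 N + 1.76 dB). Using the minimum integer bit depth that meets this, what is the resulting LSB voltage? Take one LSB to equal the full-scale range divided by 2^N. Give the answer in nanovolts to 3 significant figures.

V_FS = 6.64 V.
6.02 N + 1.76 ≥ 142.5 gives N ≥ 23.379, so the minimum integer is 24.
One LSB is 6.64 V / 16777216 = 396 nV.

396 nV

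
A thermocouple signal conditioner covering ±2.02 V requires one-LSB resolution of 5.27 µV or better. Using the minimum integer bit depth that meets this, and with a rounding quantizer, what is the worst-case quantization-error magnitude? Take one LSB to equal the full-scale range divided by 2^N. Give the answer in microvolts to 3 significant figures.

1.93 µV

Span: 2.02 V − (-2.02 V) = 4.04 V.
Required number of levels: 4.04/5.27 µV = 766600; smallest N with 2^N ≥ that is 20.
LSB = 4.04 V / 2^20 = 3.8528 µV.
Half an LSB is 1.93 µV.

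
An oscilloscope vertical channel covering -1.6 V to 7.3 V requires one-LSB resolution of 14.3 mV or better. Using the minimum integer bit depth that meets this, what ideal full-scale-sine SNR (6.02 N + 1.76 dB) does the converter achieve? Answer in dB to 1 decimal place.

Range = 7.3 − (-1.6) = 8.9 V.
Required number of levels: 8.9/14.3 mV = 622.38; smallest N with 2^N ≥ that is 10.
SNR = 6.02 × 10 + 1.76 = 61.96 dB.

62.0 dB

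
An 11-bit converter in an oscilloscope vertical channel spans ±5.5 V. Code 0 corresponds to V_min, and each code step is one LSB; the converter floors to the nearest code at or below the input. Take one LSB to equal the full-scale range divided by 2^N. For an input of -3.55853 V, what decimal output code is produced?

361

Span: 5.5 V − (-5.5 V) = 11 V. LSB = 11 V / 2^11 ≈ 5.371 mV.
V_in − V_min = -3.55853 − (-5.5) = 1.94147 V.
Divide by LSB: 1.94147 × 2048/11 = 361.4664.
Truncating gives code 361.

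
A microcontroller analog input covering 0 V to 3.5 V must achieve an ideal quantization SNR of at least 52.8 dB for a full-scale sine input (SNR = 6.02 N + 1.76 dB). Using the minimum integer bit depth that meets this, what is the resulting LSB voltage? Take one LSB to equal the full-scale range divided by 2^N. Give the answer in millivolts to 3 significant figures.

6.84 mV

V_FS = 3.5 V.
N ≥ (52.8 − 1.76)/6.02 = 8.478 → N_min = 9.
LSB = 3.5 V ÷ 2^9 = 3.5/512 V = 6.84 mV.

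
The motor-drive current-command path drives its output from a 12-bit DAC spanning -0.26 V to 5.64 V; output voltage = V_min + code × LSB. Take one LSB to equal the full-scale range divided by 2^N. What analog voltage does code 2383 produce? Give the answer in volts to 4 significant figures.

Span: 5.64 V − (-0.26 V) = 5.9 V. LSB = 5.9 V / 2^12.
V_out = V_min + code × LSB = -0.26 V + 2383 × 5.9 V / 4096
      = -0.26 V + 3.43254 V = 3.17254 V.

3.173 V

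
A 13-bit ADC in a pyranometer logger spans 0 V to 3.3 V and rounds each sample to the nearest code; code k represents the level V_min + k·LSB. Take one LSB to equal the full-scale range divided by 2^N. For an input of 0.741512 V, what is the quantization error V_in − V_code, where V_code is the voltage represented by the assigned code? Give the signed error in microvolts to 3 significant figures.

Range is 3.3 V. LSB = 3.3 V / 2^13 ≈ 402.8 µV.
(0.741512 − (0)) / LSB = 0.741512 × 8192/3.3 = 1840.7474. Nearest integer: k = 1841.
V_code = 0 + (1841/8192) × 3.3 = 0.7416137695 V.
V_in − V_code = 0.741512 − (0.7416137695) = −102 µV.

−102 µV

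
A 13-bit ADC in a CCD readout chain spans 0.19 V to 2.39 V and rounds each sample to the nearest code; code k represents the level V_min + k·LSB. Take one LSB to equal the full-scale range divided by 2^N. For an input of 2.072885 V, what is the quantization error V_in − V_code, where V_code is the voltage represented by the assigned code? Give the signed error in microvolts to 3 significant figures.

+48.1 µV

Range = 2.39 − (0.19) = 2.2 V. LSB = 2.2 V / 2^13 ≈ 268.6 µV.
(2.072885 − (0.19)) / LSB = 1.882885 × 8192/2.2 = 7011.1791. Nearest integer: k = 7011.
V_code = V_min + k × range/2^13 = 0.19 + 7011 × 2.2/8192 = 2.072836914 V.
Error = V_in − V_code = 2.072885 − (2.072836914) = +48.1 µV.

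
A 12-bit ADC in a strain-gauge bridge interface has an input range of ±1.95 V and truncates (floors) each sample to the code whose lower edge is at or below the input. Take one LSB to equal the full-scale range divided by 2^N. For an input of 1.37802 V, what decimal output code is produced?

3495

The full-scale span is 1.95 − (-1.95) = 3.9 V. LSB = 3.9 V / 2^12 ≈ 0.9521 mV.
code = ⌊(V_in − V_min)/LSB⌋ = ⌊(V_in − V_min) × 2^12 / range⌋
     = ⌊(1.37802 − (-1.95)) × 4096 / 3.9⌋ = ⌊3.32802 × 4096/3.9⌋
     = ⌊3495.274⌋ = 3495.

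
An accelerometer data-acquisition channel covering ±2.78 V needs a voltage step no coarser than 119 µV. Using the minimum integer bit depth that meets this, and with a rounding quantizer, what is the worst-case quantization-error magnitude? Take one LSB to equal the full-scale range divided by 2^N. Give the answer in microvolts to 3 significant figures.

42.4 µV

Range = 2.78 − (-2.78) = 5.56 V.
5.56 V / 119 µV = 46720. Since 2^15 = 32768 and 2^16 = 65536, N = 16.
LSB = 5.56 V / 2^16 = 84.839 µV.
Max error for round-to-nearest is LSB/2 = 42.4 µV.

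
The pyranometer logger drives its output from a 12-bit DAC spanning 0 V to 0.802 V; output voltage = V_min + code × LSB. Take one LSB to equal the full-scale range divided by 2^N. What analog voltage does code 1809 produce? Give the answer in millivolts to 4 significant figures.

354.2 mV

Span = 0.802 V. LSB = 0.802 V / 2^12.
V_out = V_min + code × LSB = 0 V + 1809 × 0.802 V / 4096
      = 0 V + 0.354204 V = 0.354204 V.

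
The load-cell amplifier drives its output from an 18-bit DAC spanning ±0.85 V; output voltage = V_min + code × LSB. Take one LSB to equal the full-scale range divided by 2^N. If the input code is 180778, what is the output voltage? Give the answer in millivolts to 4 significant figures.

322.3 mV

Range = 0.85 − (-0.85) = 1.7 V. LSB = 1.7 V / 2^18.
V_out = -0.85 + 180778 × (1.7/262144) V
      = -0.85 + 1.17234 = 0.322343 V.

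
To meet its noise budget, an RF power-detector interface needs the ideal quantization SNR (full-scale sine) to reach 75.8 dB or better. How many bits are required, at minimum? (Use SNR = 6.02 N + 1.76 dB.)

13 bits

6.02 N + 1.76 ≥ 75.8 gives N ≥ 12.299, so the minimum integer is 13.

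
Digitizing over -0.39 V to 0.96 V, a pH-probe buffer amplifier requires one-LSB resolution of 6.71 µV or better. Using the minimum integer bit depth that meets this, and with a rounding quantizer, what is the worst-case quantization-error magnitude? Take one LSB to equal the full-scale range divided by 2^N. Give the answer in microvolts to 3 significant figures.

Full-scale range = 0.96 V − (-0.39 V) = 1.35 V.
1.35 V / 6.71 µV = 201200. Since 2^17 = 131072 and 2^18 = 262144, N = 18.
LSB = 1.35 V ÷ 2^18 = 1.35/262144 V = 5.1498 µV.
Half an LSB is 2.57 µV.

2.57 µV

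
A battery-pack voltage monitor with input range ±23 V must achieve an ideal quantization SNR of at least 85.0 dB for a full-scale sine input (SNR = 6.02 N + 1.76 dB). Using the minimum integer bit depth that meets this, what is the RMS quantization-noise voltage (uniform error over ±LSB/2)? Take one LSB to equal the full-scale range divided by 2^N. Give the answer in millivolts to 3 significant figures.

The full-scale span is 23 − (-23) = 46 V.
Required N = ⌈(85.0 − 1.76)/6.02⌉ = ⌈13.827⌉ = 14.
One LSB is 46 V / 16384 = 2.8076 mV.
σ_q = LSB/√12 = 2.8076 mV/3.4641 = 0.810 mV.

0.810 mV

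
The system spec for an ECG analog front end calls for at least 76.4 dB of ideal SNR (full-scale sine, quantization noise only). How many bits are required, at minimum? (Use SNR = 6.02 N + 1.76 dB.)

6.02 N + 1.76 ≥ 76.4 gives N ≥ 12.399, so the minimum integer is 13.

13 bits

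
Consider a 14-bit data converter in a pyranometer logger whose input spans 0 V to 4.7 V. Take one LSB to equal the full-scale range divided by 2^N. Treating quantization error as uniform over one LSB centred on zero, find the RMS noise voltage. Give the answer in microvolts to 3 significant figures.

Range is 4.7 V.
LSB = 4.7 V ÷ 2^14 = 4.7/16384 V = 286.87 µV.
σ_q = LSB/√12 = 286.87 µV/3.4641 = 82.8 µV.

82.8 µV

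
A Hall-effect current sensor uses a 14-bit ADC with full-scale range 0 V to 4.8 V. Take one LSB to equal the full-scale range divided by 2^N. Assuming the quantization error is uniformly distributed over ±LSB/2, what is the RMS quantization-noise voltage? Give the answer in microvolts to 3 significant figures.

Full-scale range = 4.8 V.
LSB = 4.8 V / 2^14 = 292.97 µV.
σ_q = LSB/√12 = 292.97 µV/3.4641 = 84.6 µV.

84.6 µV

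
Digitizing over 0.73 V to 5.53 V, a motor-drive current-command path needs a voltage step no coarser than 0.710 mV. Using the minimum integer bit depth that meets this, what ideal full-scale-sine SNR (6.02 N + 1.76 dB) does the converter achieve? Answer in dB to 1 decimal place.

80.0 dB

Full-scale range = 5.53 V − (0.73 V) = 4.8 V.
Required number of levels: 4.8/0.710 mV = 6760.6; smallest N with 2^N ≥ that is 13.
SNR = 6.02 × 13 + 1.76 = 80.02 dB.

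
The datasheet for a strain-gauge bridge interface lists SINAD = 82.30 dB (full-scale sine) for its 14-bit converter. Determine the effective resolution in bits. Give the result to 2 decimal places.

(82.30 − 1.76) / 6.02 = 80.54/6.02 = 13.3787 effective bits.

13.38 bits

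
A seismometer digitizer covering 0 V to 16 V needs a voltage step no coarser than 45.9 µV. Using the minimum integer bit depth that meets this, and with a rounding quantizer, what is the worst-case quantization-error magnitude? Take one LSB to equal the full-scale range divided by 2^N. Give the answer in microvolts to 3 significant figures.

Span = 16 V.
Need 2^N ≥ 16 V / 45.9 µV = 348600 → N_min = 19.
Step size = 16/524288 V = 30.518 µV.
|e|_max = LSB/2 = 15.3 µV.

15.3 µV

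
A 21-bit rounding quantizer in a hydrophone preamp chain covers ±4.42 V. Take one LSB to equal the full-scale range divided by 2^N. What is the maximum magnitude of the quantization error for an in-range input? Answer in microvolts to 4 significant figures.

Range = 4.42 − (-4.42) = 8.84 V.
One LSB is 8.84 V / 2097152 = 4.21524 µV.
Worst-case error for round-to-nearest is half an LSB: 2.108 µV.

2.108 µV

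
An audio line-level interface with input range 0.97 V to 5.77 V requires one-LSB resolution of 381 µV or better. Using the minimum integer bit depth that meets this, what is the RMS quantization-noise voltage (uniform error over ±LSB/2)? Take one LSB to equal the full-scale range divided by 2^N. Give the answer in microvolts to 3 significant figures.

Range = 5.77 − (0.97) = 4.8 V.
Need 2^N ≥ 4.8 V / 381 µV = 12600 → N_min = 14.
One LSB is 4.8 V / 16384 = 292.97 µV.
RMS noise = LSB/√12 = 84.6 µV.

84.6 µV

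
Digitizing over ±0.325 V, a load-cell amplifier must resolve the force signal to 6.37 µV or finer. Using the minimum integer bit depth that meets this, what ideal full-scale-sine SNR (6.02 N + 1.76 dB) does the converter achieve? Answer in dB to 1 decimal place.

104.1 dB

Span: 0.325 V − (-0.325 V) = 0.65 V.
Required number of levels: 0.65/6.37 µV = 102040; smallest N with 2^N ≥ that is 17.
6.02(17) + 1.76 = 104.10 dB.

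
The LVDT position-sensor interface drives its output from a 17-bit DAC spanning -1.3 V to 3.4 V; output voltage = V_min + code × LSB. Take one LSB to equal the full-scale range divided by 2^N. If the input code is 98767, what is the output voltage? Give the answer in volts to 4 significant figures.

Full-scale range = 3.4 V − (-1.3 V) = 4.7 V. LSB = 4.7 V / 2^17.
Output = V_min + (98767/131072) × range = -1.3 + 0.753532 × 4.7 V
      = -1.3 + 3.54160 = 2.24160 V.

2.242 V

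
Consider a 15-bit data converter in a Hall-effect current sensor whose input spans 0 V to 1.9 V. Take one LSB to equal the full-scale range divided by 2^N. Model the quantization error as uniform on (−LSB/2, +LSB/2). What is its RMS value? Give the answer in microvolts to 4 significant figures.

16.74 µV

Span = 1.9 V.
LSB = 1.9 V ÷ 2^15 = 1.9/32768 V = 57.9834 µV.
For a uniform distribution on [−LSB/2, +LSB/2], V_rms = LSB/√12 = 57.9834 µV/3.4641 = 16.74 µV.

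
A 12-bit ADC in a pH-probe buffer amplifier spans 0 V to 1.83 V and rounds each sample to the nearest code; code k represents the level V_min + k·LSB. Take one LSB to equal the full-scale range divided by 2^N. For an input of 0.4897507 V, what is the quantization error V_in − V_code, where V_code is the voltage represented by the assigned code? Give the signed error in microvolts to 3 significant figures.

Range is 1.83 V. LSB = 1.83 V / 2^12 ≈ 446.8 µV.
Position in LSBs: (0.4897507 − (0)) × 4096/1.83 = 1096.1852; rounding gives k = 1096.
V_code = V_min + k × range/2^12 = 0 + 1096 × 1.83/4096 = 0.4896679688 V.
e = 0.4897507 − (0.4896679688) = +82.7 µV.

+82.7 µV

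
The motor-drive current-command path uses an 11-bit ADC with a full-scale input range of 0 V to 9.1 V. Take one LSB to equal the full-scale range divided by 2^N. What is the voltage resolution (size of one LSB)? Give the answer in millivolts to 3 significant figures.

4.44 mV

Span = 9.1 V.
Number of codes = 2^11 = 2048.
One LSB is 9.1 V / 2048 = 4.44 mV.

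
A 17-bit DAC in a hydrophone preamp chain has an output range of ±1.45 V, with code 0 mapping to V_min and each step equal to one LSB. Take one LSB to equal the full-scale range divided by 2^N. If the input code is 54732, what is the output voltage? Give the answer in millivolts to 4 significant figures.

-239.0 mV

Span: 1.45 V − (-1.45 V) = 2.9 V. LSB = 2.9 V / 2^17.
V_out = -1.45 + 54732 × (2.9/131072) V
      = -1.45 V + 1.21096 V = -0.239041 V.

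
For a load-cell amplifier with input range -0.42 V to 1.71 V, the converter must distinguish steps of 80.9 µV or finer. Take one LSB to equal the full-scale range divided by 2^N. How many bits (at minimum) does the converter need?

15 bits

Span: 1.71 V − (-0.42 V) = 2.13 V.
Levels needed ≥ 2.13/80.9 µV = 26330. 2^15 = 32768 suffices, so N_min = 15.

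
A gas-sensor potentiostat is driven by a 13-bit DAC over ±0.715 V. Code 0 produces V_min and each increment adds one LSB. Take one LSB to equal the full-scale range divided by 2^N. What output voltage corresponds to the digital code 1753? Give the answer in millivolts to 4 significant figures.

Range = 0.715 − (-0.715) = 1.43 V. LSB = 1.43 V / 2^13.
Output = V_min + (1753/8192) × range = -0.715 + 0.213989 × 1.43 V
      = -0.715 + 0.306005 = -0.408995 V.

-409.0 mV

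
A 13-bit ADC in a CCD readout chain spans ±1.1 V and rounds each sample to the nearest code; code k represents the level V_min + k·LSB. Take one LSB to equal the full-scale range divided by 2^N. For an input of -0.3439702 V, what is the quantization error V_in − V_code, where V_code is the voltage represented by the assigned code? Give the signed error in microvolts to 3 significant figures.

Full-scale range = 1.1 V − (-1.1 V) = 2.2 V. LSB = 2.2 V / 2^13 ≈ 268.6 µV.
(V_in − V_min)/LSB = (-0.3439702 − (-1.1)) × 8192/2.2 = 2815.1801 → nearest code k = 2815.
Reconstructed level: -1.1 + 2815 × 2.2/8192 V = -0.3440185547 V.
V_in − V_code = -0.3439702 − (-0.3440185547) = +48.4 µV.

+48.4 µV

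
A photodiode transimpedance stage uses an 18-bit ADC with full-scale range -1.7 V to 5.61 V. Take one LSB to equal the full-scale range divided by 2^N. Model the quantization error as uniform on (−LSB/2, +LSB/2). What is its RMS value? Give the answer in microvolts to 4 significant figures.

8.050 µV

Span: 5.61 V − (-1.7 V) = 7.31 V.
One LSB is 7.31 V / 262144 = 27.8854 µV.
V_rms = LSB/√12 = 27.8854 µV / √12 = 8.050 µV.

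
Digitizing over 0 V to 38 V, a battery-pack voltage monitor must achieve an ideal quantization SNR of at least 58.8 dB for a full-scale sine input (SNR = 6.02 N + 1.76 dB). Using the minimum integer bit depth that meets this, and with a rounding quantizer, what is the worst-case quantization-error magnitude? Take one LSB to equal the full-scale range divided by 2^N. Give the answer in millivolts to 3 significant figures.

Range is 38 V.
6.02 N + 1.76 ≥ 58.8 gives N ≥ 9.475, so the minimum integer is 10.
LSB = 38 V / 2^10 = 37.109 mV.
|e|_max = LSB/2 = 18.6 mV.

18.6 mV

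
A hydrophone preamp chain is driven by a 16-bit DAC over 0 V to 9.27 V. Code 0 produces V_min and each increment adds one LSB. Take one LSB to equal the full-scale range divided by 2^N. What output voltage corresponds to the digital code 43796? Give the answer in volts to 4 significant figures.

6.195 V

Full-scale range = 9.27 V. LSB = 9.27 V / 2^16.
Output = V_min + (43796/65536) × range = 0 + 0.668274 × 9.27 V
      = 0 V + 6.19490 V = 6.19490 V.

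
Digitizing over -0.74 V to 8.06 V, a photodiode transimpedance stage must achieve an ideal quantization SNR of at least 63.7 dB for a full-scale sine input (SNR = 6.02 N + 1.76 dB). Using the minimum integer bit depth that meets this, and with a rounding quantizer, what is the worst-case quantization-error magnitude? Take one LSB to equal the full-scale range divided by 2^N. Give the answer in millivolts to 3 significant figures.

2.15 mV

The full-scale span is 8.06 − (-0.74) = 8.8 V.
Required N = ⌈(63.7 − 1.76)/6.02⌉ = ⌈10.289⌉ = 11.
One LSB is 8.8 V / 2048 = 4.2969 mV.
|e|_max = LSB/2 = 2.15 mV.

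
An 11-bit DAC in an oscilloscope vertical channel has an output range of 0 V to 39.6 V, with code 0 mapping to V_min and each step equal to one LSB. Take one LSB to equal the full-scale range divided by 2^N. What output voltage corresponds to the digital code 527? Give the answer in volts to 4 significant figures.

10.19 V

Range is 39.6 V. LSB = 39.6 V / 2^11.
V_out = V_min + code × LSB = 0 V + 527 × 39.6 V / 2048
      = 0 V + 10.1900 V = 10.1900 V.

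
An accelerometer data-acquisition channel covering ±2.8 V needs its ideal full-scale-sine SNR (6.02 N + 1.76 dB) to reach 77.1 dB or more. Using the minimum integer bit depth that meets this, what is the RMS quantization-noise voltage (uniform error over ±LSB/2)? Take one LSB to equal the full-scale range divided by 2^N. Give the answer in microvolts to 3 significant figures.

Full-scale range = 2.8 V − (-2.8 V) = 5.6 V.
N ≥ (77.1 − 1.76)/6.02 = 12.515 → N_min = 13.
Step size = 5.6/8192 V = 0.68359 mV.
V_rms = LSB/√12 = 197 µV.

197 µV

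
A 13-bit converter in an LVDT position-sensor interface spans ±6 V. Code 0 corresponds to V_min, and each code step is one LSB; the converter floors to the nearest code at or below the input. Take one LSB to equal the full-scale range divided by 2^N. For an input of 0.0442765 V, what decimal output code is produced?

4126

The full-scale span is 6 − (-6) = 12 V. LSB = 12 V / 2^13 ≈ 1.465 mV.
(V_in − V_min) × 2^13/range = (0.0442765 − (-6)) × 8192/12 = 4126.226.
Floor → code = 4126.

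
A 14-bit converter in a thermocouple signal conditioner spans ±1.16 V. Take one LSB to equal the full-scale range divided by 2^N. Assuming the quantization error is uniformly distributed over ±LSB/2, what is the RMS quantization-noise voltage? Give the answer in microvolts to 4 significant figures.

40.88 µV

Range = 1.16 − (-1.16) = 2.32 V.
Step size = 2.32/16384 V = 141.602 µV.
RMS of a uniform error over width LSB is LSB/√12 = 40.88 µV.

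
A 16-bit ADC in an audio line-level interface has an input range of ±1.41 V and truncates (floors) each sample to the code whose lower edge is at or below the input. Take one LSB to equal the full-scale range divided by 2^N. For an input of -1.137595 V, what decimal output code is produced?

6330

Span: 1.41 V − (-1.41 V) = 2.82 V. LSB = 2.82 V / 2^16 ≈ 43.03 µV.
V_in − V_min = -1.137595 − (-1.41) = 0.272405 V.
Divide by LSB: 0.272405 × 65536/2.82 = 6330.6149.
Truncating gives code 6330.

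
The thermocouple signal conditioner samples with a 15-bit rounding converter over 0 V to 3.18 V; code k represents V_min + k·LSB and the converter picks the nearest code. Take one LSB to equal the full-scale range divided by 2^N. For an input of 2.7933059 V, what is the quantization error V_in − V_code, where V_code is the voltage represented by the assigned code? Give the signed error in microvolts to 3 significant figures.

V_FS = 3.18 V. LSB = 3.18 V / 2^15 ≈ 97.05 µV.
Position in LSBs: (2.7933059 − (0)) × 32768/3.18 = 28783.3483; rounding gives k = 28783.
Reconstructed level: 0 + 28783 × 3.18/32768 V = 2.7932720947 V.
V_in − V_code = 2.7933059 − (2.7932720947) = +33.8 µV.

+33.8 µV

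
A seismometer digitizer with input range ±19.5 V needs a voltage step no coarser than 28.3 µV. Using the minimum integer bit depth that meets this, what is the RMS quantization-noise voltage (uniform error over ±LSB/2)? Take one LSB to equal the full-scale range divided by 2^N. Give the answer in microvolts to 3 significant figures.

5.37 µV

The full-scale span is 19.5 − (-19.5) = 39 V.
39 V / 28.3 µV = 1.378e6. Since 2^20 = 1048576 and 2^21 = 2097152, N = 21.
One LSB is 39 V / 2097152 = 18.597 µV.
RMS noise = LSB/√12 = 5.37 µV.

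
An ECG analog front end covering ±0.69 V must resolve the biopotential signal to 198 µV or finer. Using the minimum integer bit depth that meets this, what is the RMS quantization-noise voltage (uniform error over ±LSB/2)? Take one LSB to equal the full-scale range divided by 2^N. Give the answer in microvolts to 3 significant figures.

48.6 µV

Span: 0.69 V − (-0.69 V) = 1.38 V.
Levels needed ≥ 1.38/198 µV = 6970. 2^13 = 8192 suffices, so N_min = 13.
LSB = 1.38 V ÷ 2^13 = 1.38/8192 V = 168.46 µV.
σ_q = LSB/√12 = 168.46 µV/3.4641 = 48.6 µV.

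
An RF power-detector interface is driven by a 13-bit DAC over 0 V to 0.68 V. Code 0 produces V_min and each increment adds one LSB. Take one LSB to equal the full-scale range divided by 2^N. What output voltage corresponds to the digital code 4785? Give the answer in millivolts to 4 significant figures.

V_FS = 0.68 V. LSB = 0.68 V / 2^13.
V_out = 0 + 4785 × (0.68/8192) V
      = 0 + 0.397192 = 0.397192 V.

397.2 mV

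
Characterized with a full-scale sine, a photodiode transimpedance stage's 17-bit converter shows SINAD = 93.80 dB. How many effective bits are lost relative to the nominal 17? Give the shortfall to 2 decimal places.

1.71 bits

N_eff = (93.80 − 1.76)/6.02 = 15.2890 bits.
Lost resolution: 17 − 15.2890 = 1.7110 bits.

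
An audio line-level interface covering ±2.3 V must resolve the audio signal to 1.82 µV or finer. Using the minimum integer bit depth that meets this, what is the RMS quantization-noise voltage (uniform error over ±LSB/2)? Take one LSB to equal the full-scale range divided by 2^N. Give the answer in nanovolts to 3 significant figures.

317 nV

Full-scale range = 2.3 V − (-2.3 V) = 4.6 V.
Need 2^N ≥ 4.6 V / 1.82 µV = 2.527e6 → N_min = 22.
LSB = 4.6 V ÷ 2^22 = 4.6/4194304 V = 1.0967 µV.
RMS noise = LSB/√12 = 317 nV.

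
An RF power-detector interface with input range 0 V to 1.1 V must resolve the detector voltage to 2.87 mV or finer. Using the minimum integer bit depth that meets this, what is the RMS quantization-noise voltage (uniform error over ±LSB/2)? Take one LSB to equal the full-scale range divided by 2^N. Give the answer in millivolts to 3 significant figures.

0.620 mV

Full-scale range = 1.1 V.
Need 2^N ≥ 1.1 V / 2.87 mV = 383.3 → N_min = 9.
Step size = 1.1/512 V = 2.1484 mV.
RMS noise = LSB/√12 = 0.620 mV.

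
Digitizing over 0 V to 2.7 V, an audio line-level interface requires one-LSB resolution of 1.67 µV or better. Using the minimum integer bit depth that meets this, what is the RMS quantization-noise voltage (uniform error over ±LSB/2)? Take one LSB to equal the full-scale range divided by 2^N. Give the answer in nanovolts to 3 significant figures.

372 nV

Range is 2.7 V.
Need 2^N ≥ 2.7 V / 1.67 µV = 1.617e6 → N_min = 21.
Step size = 2.7/2097152 V = 1.2875 µV.
RMS noise = LSB/√12 = 372 nV.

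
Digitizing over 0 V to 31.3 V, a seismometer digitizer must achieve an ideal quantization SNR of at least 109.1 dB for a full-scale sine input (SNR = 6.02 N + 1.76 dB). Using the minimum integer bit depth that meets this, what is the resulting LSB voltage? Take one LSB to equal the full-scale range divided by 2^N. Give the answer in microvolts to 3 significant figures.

119 µV

Range is 31.3 V.
6.02 N + 1.76 ≥ 109.1 gives N ≥ 17.831, so the minimum integer is 18.
Step size = 31.3/262144 V = 119 µV.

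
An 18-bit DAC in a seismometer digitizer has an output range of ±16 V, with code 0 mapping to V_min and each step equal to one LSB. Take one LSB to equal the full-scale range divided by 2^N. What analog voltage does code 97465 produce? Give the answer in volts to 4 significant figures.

The full-scale span is 16 − (-16) = 32 V. LSB = 32 V / 2^18.
V_out = -16 + 97465 × (32/262144) V
      = -16 V + 11.8976 V = -4.10242 V.

-4.102 V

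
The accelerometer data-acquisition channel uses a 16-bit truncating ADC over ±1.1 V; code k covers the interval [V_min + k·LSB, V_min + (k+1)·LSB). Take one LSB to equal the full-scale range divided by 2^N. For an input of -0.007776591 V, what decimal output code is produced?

32536

The full-scale span is 1.1 − (-1.1) = 2.2 V. LSB = 2.2 V / 2^16 ≈ 33.57 µV.
code = ⌊(V_in − V_min)/LSB⌋ = ⌊(V_in − V_min) × 2^16 / range⌋
     = ⌊(-0.007776591 − (-1.1)) × 65536 / 2.2⌋ = ⌊1.092223409 × 65536/2.2⌋
     = ⌊32536.342⌋ = 32536.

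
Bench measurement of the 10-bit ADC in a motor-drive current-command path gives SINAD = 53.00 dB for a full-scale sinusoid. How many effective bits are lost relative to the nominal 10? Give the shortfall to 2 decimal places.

ENOB = (SINAD − 1.76)/6.02 = (53.00 − 1.76)/6.02 = 8.5116 bits.
Lost resolution: 10 − 8.5116 = 1.4884 bits.

1.49 bits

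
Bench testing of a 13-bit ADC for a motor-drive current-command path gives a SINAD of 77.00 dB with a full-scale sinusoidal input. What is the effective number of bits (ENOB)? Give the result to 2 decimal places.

12.50 bits

ENOB = (77.00 − 1.76)/6.02 = 12.4983 bits.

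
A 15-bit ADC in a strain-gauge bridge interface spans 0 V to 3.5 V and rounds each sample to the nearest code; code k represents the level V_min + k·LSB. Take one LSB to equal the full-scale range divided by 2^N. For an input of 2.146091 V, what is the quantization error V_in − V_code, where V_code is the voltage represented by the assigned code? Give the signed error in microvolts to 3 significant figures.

V_FS = 3.5 V. LSB = 3.5 V / 2^15 ≈ 106.8 µV.
Position in LSBs: (2.146091 − (0)) × 32768/3.5 = 20092.3171; rounding gives k = 20092.
Reconstructed level: 0 + 20092 × 3.5/32768 V = 2.1460571289 V.
V_in − V_code = 2.146091 − (2.1460571289) = +33.9 µV.

+33.9 µV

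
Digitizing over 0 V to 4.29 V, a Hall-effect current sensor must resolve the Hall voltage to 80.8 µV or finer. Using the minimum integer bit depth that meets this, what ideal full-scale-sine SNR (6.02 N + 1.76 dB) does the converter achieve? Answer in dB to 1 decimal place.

V_FS = 4.29 V.
Required number of levels: 4.29/80.8 µV = 53094; smallest N with 2^N ≥ that is 16.
Ideal SNR at N = 16: 6.02·16 + 1.76 = 98.1 dB.

98.1 dB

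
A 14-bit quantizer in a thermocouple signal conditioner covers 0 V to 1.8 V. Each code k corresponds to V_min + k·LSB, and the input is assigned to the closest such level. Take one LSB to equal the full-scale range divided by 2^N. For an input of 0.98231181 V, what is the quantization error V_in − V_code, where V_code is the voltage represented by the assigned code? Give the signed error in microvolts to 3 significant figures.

+24.2 µV

Span = 1.8 V. LSB = 1.8 V / 2^14 ≈ 109.9 µV.
Position in LSBs: (0.98231181 − (0)) × 16384/1.8 = 8941.2204; rounding gives k = 8941.
Reconstructed level: 0 + 8941 × 1.8/16384 V = 0.98228759766 V.
Error = V_in − V_code = 0.98231181 − (0.98228759766) = +24.2 µV.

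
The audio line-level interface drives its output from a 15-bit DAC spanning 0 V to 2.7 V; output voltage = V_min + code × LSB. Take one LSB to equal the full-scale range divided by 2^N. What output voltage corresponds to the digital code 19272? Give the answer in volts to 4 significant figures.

Range is 2.7 V. LSB = 2.7 V / 2^15.
V_out = 0 + 19272 × (2.7/32768) V
      = 0 + 1.58796 = 1.58796 V.

1.588 V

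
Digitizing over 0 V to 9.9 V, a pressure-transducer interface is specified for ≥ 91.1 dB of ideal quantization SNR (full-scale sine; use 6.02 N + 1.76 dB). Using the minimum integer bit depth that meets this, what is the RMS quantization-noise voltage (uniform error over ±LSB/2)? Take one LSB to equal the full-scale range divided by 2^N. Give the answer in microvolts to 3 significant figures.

87.2 µV

V_FS = 9.9 V.
Solving 6.02 N ≥ 91.1 − 1.76: N ≥ 14.841. Round up → N = 15.
LSB = 9.9 V ÷ 2^15 = 9.9/32768 V = 302.12 µV.
RMS noise = LSB/√12 = 87.2 µV.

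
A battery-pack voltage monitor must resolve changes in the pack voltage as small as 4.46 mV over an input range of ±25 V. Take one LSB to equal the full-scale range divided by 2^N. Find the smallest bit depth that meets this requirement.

14 bits

The full-scale span is 25 − (-25) = 50 V.
Levels needed ≥ 50/4.46 mV = 11210. 2^14 = 16384 suffices, so N_min = 14.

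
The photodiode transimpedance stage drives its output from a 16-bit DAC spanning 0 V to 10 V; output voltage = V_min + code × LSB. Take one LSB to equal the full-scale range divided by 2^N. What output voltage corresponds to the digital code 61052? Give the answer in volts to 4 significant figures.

Span = 10 V. LSB = 10 V / 2^16.
V_out = 0 + 61052 × (10/65536) V
      = 0 + 9.31580 = 9.31580 V.

9.316 V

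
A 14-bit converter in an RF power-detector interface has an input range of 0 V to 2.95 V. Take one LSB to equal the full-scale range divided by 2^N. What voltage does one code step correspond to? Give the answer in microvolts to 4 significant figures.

Span = 2.95 V.
2^14 = 16384 levels.
LSB = 2.95 V / 2^14 = 180.1 µV.

180.1 µV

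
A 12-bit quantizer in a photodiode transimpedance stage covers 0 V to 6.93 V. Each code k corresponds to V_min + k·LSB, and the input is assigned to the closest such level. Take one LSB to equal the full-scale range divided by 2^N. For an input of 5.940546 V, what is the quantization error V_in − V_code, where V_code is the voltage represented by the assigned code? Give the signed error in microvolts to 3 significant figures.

+304 µV

Range is 6.93 V. LSB = 6.93 V / 2^12 ≈ 1.692 mV.
Position in LSBs: (5.940546 − (0)) × 4096/6.93 = 3511.1799; rounding gives k = 3511.
Reconstructed level: 0 + 3511 × 6.93/4096 V = 5.940241699 V.
e = 5.940546 − (5.940241699) = +304 µV.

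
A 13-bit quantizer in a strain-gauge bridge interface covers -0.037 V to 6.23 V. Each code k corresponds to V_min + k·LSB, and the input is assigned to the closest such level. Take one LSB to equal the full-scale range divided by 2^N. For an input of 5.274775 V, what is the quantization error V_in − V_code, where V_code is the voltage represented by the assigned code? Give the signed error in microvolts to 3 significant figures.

Span: 6.23 V − (-0.037 V) = 6.267 V. LSB = 6.267 V / 2^13 ≈ 0.7650 mV.
Position in LSBs: (5.274775 − (-0.037)) × 8192/6.267 = 6943.3638; rounding gives k = 6943.
Reconstructed level: -0.037 + 6943 × 6.267/8192 V = 5.274496704 V.
V_in − V_code = 5.274775 − (5.274496704) = +278 µV.

+278 µV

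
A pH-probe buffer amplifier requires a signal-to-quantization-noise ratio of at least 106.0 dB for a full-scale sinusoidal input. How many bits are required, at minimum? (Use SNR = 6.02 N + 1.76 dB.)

Solving 6.02 N ≥ 106.0 − 1.76: N ≥ 17.316. Round up → N = 18.

18 bits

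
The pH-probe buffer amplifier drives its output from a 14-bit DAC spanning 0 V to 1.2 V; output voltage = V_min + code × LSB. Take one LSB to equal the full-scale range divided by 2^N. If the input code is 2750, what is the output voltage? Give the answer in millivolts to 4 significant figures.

201.4 mV

V_FS = 1.2 V. LSB = 1.2 V / 2^14.
Output = V_min + (2750/16384) × range = 0 + 0.167847 × 1.2 V
      = 0 V + 0.201416 V = 0.201416 V.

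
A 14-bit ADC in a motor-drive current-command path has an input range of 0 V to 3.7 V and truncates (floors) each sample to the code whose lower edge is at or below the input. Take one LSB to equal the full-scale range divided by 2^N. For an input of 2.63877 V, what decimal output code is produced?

11684

Range is 3.7 V. LSB = 3.7 V / 2^14 ≈ 225.8 µV.
code = ⌊(V_in − V_min)/LSB⌋ = ⌊(V_in − V_min) × 2^14 / range⌋
     = ⌊(2.63877 − (0)) × 16384 / 3.7⌋ = ⌊2.63877 × 16384/3.7⌋
     = ⌊11684.759⌋ = 11684.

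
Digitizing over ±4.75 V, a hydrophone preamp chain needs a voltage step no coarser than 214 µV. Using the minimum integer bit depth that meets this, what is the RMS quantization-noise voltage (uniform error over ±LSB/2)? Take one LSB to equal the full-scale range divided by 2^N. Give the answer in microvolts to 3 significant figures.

Range = 4.75 − (-4.75) = 9.5 V.
9.5 V / 214 µV = 44390. Since 2^15 = 32768 and 2^16 = 65536, N = 16.
LSB = 9.5 V ÷ 2^16 = 9.5/65536 V = 144.96 µV.
V_rms = LSB/√12 = 41.8 µV.

41.8 µV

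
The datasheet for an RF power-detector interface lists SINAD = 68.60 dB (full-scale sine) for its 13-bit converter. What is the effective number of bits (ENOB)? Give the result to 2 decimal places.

11.10 bits

Inverting SNR = 6.02 N + 1.76: N_eff = (68.60 − 1.76)/6.02 = 11.1030.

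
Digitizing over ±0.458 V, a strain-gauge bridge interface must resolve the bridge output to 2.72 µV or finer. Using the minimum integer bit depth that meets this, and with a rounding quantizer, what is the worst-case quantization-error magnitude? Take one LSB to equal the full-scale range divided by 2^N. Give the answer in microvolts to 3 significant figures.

0.874 µV

Range = 0.458 − (-0.458) = 0.916 V.
Levels needed ≥ 0.916/2.72 µV = 336800. 2^19 = 524288 suffices, so N_min = 19.
One LSB is 0.916 V / 524288 = 1.7471 µV.
|e|_max = LSB/2 = 0.874 µV.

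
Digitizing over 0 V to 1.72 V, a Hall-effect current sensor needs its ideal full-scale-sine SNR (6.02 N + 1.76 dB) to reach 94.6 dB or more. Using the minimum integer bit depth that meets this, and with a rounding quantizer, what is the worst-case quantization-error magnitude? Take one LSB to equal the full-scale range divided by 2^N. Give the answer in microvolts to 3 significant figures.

Range is 1.72 V.
Solving 6.02 N ≥ 94.6 − 1.76: N ≥ 15.422. Round up → N = 16.
LSB = 1.72 V / 2^16 = 26.245 µV.
Half an LSB is 13.1 µV.

13.1 µV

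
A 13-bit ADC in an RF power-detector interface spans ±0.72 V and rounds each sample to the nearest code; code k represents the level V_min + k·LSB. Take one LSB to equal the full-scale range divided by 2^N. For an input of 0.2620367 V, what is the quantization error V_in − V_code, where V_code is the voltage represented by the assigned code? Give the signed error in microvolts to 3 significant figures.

−53.1 µV

Full-scale range = 0.72 V − (-0.72 V) = 1.44 V. LSB = 1.44 V / 2^13 ≈ 175.8 µV.
(0.2620367 − (-0.72)) / LSB = 0.9820367 × 8192/1.44 = 5586.6977. Nearest integer: k = 5587.
V_code = V_min + k × range/2^13 = -0.72 + 5587 × 1.44/8192 = 0.2620898438 V.
Error = V_in − V_code = 0.2620367 − (0.2620898438) = −53.1 µV.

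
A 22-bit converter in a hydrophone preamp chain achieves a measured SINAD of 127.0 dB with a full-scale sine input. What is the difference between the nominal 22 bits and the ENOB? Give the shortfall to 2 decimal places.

ENOB = (SINAD − 1.76)/6.02 = (127.0 − 1.76)/6.02 = 20.8040 bits.
Lost resolution: 22 − 20.8040 = 1.1960 bits.

1.20 bits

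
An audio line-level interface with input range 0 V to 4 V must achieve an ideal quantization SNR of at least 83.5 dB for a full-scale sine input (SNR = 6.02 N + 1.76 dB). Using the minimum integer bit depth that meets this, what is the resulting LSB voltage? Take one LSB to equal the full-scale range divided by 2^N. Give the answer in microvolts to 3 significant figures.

Range is 4 V.
Solving 6.02 N ≥ 83.5 − 1.76: N ≥ 13.578. Round up → N = 14.
Step size = 4/16384 V = 244 µV.

244 µV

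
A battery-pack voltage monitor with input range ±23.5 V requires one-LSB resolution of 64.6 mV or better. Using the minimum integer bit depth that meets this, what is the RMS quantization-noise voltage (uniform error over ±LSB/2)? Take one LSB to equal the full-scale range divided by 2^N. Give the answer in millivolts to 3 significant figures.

13.2 mV

The full-scale span is 23.5 − (-23.5) = 47 V.
47 V / 64.6 mV = 727.6. Since 2^9 = 512 and 2^10 = 1024, N = 10.
One LSB is 47 V / 1024 = 45.898 mV.
V_rms = LSB/√12 = 13.2 mV.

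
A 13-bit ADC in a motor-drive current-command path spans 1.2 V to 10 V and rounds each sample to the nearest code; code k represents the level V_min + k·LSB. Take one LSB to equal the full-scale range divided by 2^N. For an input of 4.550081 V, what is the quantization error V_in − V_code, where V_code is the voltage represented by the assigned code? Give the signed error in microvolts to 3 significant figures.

Full-scale range = 10 V − (1.2 V) = 8.8 V. LSB = 8.8 V / 2^13 ≈ 1.074 mV.
(4.550081 − (1.2)) / LSB = 3.350081 × 8192/8.8 = 3118.6209. Nearest integer: k = 3119.
V_code = V_min + k × range/2^13 = 1.2 + 3119 × 8.8/8192 = 4.550488281 V.
e = 4.550081 − (4.550488281) = −407 µV.

−407 µV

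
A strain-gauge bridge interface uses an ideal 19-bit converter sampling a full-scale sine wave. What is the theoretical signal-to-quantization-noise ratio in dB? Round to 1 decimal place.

116.1 dB

6.02(19) + 1.76 = 114.38 + 1.76 = 116.14 dB.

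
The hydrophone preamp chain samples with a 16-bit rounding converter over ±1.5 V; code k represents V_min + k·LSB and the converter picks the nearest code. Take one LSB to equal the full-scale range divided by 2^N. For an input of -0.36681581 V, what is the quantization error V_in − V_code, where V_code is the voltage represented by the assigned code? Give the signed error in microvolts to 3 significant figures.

Range = 1.5 − (-1.5) = 3 V. LSB = 3 V / 2^16 ≈ 45.78 µV.
Position in LSBs: (-0.36681581 − (-1.5)) × 65536/3 = 24754.7864; rounding gives k = 24755.
Reconstructed level: -1.5 + 24755 × 3/65536 V = -0.36680603027 V.
Error = V_in − V_code = -0.36681581 − (-0.36680603027) = −9.78 µV.

−9.78 µV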